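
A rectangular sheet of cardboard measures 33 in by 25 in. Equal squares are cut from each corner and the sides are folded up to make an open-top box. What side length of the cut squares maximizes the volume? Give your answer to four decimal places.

With cut size x, the volume is V(x) = x(33 − 2x)(25 − 2x) for 0 < x < 12.5.
V'(x) = 12x^2 − 232x + 825. Setting V'(x) = 0 gives x ≈ 4.6973 (the root in (0, 12.5)).
V''(x) = 24x − 232 is negative there, so this is the maximum; V ≈ 1730.3524.

4.6973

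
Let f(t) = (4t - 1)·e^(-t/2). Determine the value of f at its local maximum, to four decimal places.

f'(t) = 4·e^(-t/2) + (4t - 1)·(-1/2)·e^(-t/2) = (-2t + 9/2)·e^(-t/2). Since e^(-t/2) > 0, the only critical point is t = 9/4.
f''(9/4) has the same sign as -2 < 0, so this is a local maximum.
f(9/4) = (8)·e^(-9/8) ≈ 2.5972.

2.5972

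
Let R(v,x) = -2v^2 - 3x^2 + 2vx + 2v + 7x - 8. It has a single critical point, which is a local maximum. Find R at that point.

∂R/∂v = -4v + 2x + 2 = 0 and ∂R/∂x = 2v - 6x + 7 = 0, so (v, x) = (13/10, 8/5).
The Hessian has R_{vv} = -4, R_{xx} = -6, R_{vx} = 2, giving D = 20 > 0 with R_{vv} < 0, so the point is a local maximum.
R(13/10, 8/5) = -11/10.

-11/10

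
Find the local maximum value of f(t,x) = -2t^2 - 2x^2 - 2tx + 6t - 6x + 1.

19

∂f/∂t = -4t - 2x + 6 = 0 and ∂f/∂x = -2t - 4x - 6 = 0, so (t, x) = (3, -3).
The Hessian has f_{tt} = -4, f_{xx} = -4, f_{tx} = -2, giving D = 12 > 0 with f_{tt} < 0, so the point is a local maximum.
f(3, -3) = 19.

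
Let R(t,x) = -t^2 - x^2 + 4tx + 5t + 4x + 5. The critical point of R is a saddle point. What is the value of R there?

∂R/∂t = -2t + 4x + 5 = 0 and ∂R/∂x = 4t - 2x + 4 = 0, so (t, x) = (-13/6, -7/3).
The Hessian has R_{tt} = -2, R_{xx} = -2, R_{tx} = 4, giving D = -12 < 0, so the point is a saddle point.
R(-13/6, -7/3) = -61/12.

-61/12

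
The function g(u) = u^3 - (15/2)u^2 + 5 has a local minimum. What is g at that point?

g'(u) = 3u^2 - 15u = 0 at u = 0, 5.
Second-derivative test with g''(u) = 6u - 15: g''(0) = -15 < 0 ⇒ local maximum; g''(5) = 15 > 0 ⇒ local minimum.
The local minimum is g(5) = -115/2.

-115/2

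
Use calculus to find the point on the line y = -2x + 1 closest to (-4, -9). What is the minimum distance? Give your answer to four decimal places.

Minimize D(x)^2 = (x + 4)^2 + (-2x + 10)^2.
d/dx[D^2] = 2(x + 4) + 2·(-2)·(-2x + 10) = 0 ⇒ x = 16/5.
Then y = -27/5 and the distance is √(324/5) ≈ 8.0498.

8.0498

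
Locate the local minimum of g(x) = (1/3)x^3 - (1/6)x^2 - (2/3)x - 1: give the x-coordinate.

1

g'(x) = x^2 - (1/3)x - 2/3 = 0 at x = -2/3, 1.
Since g''(x) = 2x - 1/3, we get g''(-2/3) = -5/3 < 0 ⇒ local maximum; g''(1) = 5/3 > 0 ⇒ local minimum.
So the local minimum value is g(1) = -3/2.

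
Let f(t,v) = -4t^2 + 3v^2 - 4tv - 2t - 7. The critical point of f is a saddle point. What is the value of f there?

-109/16

∂f/∂t = -8t - 4v - 2 = 0 and ∂f/∂v = -4t + 6v = 0, so (t, v) = (-3/16, -1/8).
The Hessian has f_{tt} = -8, f_{vv} = 6, f_{tv} = -4, giving D = -64 < 0, so the point is a saddle point.
f(-3/16, -1/8) = -109/16.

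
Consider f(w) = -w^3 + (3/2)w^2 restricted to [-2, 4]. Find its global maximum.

f'(w) = -3w^2 + 3w, which vanishes at w = 0 and w = 1.
Compare values at every candidate in [-2, 4]: f(-2) = 14, f(0) = 0, f(1) = 1/2, f(4) = -40.
Hence the absolute maximum is 14 at w = -2.

14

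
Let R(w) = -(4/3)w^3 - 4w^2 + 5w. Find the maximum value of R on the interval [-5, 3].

R'(w) = -4w^2 - 8w + 5, which vanishes at w = -5/2 and w = 1/2.
Candidates: R(-5) = 125/3,  R(-5/2) = -50/3,  R(1/2) = 4/3,  R(3) = -57.
Hence the absolute maximum is 125/3 at w = -5.

125/3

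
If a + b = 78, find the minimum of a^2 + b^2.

With a + b = 78, a^2 + b^2 = a^2 + (78 − a)^2.
The derivative 2a − 2(78 − a) = 4a − 156 vanishes at a = 39; second derivative 4 > 0, a minimum.
The minimum is 2·(39)^2 = 3042.

3042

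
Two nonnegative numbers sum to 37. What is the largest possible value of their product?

With x + y = 37, the product is P(x) = x(37 − x).
P'(x) = 37 − 2x = 0 gives x = 37/2; P'' = −2 < 0, so this is the maximum.
P = 37/2·37/2 = 1369/4.

1369/4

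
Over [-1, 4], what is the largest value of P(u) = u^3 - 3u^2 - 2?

14

Differentiating, P'(u) = 3u^2 - 6u; which vanishes at u = 0 and u = 2.
Compare values at every candidate in [-1, 4]: P(-1) = -6,  P(0) = -2,  P(2) = -6,  P(4) = 14.
Hence the absolute maximum is 14 at u = 4.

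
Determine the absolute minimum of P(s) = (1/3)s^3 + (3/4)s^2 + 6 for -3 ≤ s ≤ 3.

The derivative is s^2 + (3/2)s, which vanishes at s = -3/2 and s = 0.
Candidates: P(-3) = 15/4; P(-3/2) = 105/16; P(0) = 6; P(3) = 87/4.
Hence the absolute minimum is 15/4 at s = -3.

15/4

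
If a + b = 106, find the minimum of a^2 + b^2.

5618

With a + b = 106, a^2 + b^2 = a^2 + (106 − a)^2.
The derivative 2a − 2(106 − a) = 4a − 212 vanishes at a = 53; second derivative 4 > 0, a minimum.
The minimum is 2·(53)^2 = 5618.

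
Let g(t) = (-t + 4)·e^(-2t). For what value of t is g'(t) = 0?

Differentiating with the product rule gives g'(t) = (2t - 9)·e^(-2t). Since e^(-2t) > 0, the only critical point is t = 9/2.
g''(9/2) has the same sign as 2 > 0, so this is a local minimum.
g(9/2) = (-1/2)·e^(-9) ≈ -0.0001.

9/2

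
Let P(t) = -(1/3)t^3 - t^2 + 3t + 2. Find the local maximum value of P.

Critical points: P'(t) = -t^2 - 2t + 3 vanishes at t = -3, 1.
P''(t) = -2t - 2. P''(-3) = 4 > 0 ⇒ local minimum; P''(1) = -4 < 0 ⇒ local maximum.
So the local maximum value is P(1) = 11/3.

11/3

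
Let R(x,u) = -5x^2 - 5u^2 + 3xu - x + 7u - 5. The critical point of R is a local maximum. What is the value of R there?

∂R/∂x = -10x + 3u - 1 = 0 and ∂R/∂u = 3x - 10u + 7 = 0, so (x, u) = (11/91, 67/91).
The Hessian has R_{xx} = -10, R_{uu} = -10, R_{xu} = 3, giving D = 91 > 0 with R_{xx} < 0, so the point is a local maximum.
R(11/91, 67/91) = -226/91.

-226/91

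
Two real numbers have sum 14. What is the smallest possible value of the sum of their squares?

98

With a + b = 14, a^2 + b^2 = a^2 + (14 − a)^2.
The derivative 2a − 2(14 − a) = 4a − 28 vanishes at a = 7; second derivative 4 > 0, a minimum.
The minimum is 2·(7)^2 = 98.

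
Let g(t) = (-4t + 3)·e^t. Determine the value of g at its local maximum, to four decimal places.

Differentiating with the product rule gives g'(t) = (-4t - 1)·e^t. Since e^t > 0, the only critical point is t = -1/4.
g''(-1/4) has the same sign as -4 < 0, so this is a local maximum.
g(-1/4) = (4)·e^(-1/4) ≈ 3.1152.

3.1152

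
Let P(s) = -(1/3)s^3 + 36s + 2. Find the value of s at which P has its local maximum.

6

Critical points: P'(s) = -s^2 + 36 vanishes at s = -6, 6.
P''(s) = -2s. P''(-6) = 12 > 0 ⇒ local minimum; P''(6) = -12 < 0 ⇒ local maximum.
The local maximum is P(6) = 146.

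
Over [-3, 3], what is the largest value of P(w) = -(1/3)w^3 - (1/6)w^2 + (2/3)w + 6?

The derivative is -w^2 - (1/3)w + 2/3, which vanishes at w = -1 and w = 2/3.
Evaluating at the critical points and endpoints: P(-3) = 23/2,  P(-1) = 11/2,  P(2/3) = 508/81,  P(3) = -5/2.
The maximum over the interval is 23/2, attained at w = -3.

23/2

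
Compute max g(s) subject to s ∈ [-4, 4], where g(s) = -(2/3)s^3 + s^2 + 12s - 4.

23

g'(s) = -2s^2 + 2s + 12, which vanishes at s = -2 and s = 3.
Candidates: g(-4) = 20/3,  g(-2) = -56/3,  g(3) = 23,  g(4) = 52/3.
Hence the absolute maximum is 23 at s = 3.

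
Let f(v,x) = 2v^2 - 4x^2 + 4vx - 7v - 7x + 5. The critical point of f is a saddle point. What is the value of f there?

∂f/∂v = 4v + 4x - 7 = 0 and ∂f/∂x = 4v - 8x - 7 = 0, so (v, x) = (7/4, 0).
The Hessian has f_{vv} = 4, f_{xx} = -8, f_{vx} = 4, giving D = -48 < 0, so the point is a saddle point.
f(7/4, 0) = -9/8.

-9/8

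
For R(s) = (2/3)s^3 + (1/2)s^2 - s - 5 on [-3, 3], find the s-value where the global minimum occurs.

R'(s) = 2s^2 + s - 1, which vanishes at s = -1 and s = 1/2.
Evaluating at the critical points and endpoints: R(-3) = -31/2; R(-1) = -25/6; R(1/2) = -127/24; R(3) = 29/2.
The minimum over the interval is -31/2, attained at s = -3.

-3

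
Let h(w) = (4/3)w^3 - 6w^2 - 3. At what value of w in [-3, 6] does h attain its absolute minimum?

The derivative is 4w^2 - 12w, which vanishes at w = 0 and w = 3.
Candidates: h(-3) = -93; h(0) = -3; h(3) = -21; h(6) = 69.
Hence the absolute minimum is -93 at w = -3.

-3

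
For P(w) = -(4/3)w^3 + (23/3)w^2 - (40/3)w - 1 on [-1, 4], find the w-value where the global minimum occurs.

Differentiating, P'(w) = -4w^2 + (46/3)w - 40/3; which vanishes at w = 4/3 and w = 5/2.
Evaluating at the critical points and endpoints: P(-1) = 64/3; P(4/3) = -673/81; P(5/2) = -29/4; P(4) = -17.
Hence the absolute minimum is -17 at w = 4.

4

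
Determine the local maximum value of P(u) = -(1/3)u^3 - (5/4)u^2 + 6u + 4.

145/16

Critical points: P'(u) = -u^2 - (5/2)u + 6 vanishes at u = -4, 3/2.
Since P''(u) = -2u - 5/2, we get P''(-4) = 11/2 > 0 ⇒ local minimum; P''(3/2) = -11/2 < 0 ⇒ local maximum.
Thus P has its local maximum at u = 3/2, with value 145/16.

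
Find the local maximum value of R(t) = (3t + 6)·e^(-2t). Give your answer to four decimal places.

By the product rule, R'(t) = (-6t - 9)·e^(-2t). Since e^(-2t) > 0, the only critical point is t = -3/2.
R''(-3/2) has the same sign as -6 < 0, so this is a local maximum.
R(-3/2) = (3/2)·e^(3) ≈ 30.1283.

30.1283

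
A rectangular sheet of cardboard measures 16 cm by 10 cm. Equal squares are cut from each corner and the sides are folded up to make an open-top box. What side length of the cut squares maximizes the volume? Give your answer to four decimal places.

2.0000

With cut size x, the volume is V(x) = x(16 − 2x)(10 − 2x) for 0 < x < 5.
V'(x) = 12x^2 − 104x + 160. Setting V'(x) = 0 gives x ≈ 2.0000 (the root in (0, 5)).
V''(x) = 24x − 104 is negative there, so this is the maximum; V ≈ 144.0000.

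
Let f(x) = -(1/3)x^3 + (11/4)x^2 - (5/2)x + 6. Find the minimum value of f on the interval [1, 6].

The derivative is -x^2 + (11/2)x - 5/2, whose only zero in [1, 6] is x = 5.
Evaluating at the critical points and endpoints: f(1) = 71/12,  f(5) = 247/12,  f(6) = 18.
The minimum over the interval is 71/12, attained at x = 1.

71/12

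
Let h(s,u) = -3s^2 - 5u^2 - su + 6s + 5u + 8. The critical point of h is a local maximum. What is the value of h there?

697/59

∂h/∂s = -6s - u + 6 = 0 and ∂h/∂u = -s - 10u + 5 = 0, so (s, u) = (55/59, 24/59).
The Hessian has h_{ss} = -6, h_{uu} = -10, h_{su} = -1, giving D = 59 > 0 with h_{ss} < 0, so the point is a local maximum.
h(55/59, 24/59) = 697/59.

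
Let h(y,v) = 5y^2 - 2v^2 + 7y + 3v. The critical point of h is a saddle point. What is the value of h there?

∂h/∂y = 10y + 7 = 0 and ∂h/∂v = -4v + 3 = 0, so (y, v) = (-7/10, 3/4).
The Hessian has h_{yy} = 10, h_{vv} = -4, h_{yv} = 0, giving D = -40 < 0, so the point is a saddle point.
h(-7/10, 3/4) = -53/40.

-53/40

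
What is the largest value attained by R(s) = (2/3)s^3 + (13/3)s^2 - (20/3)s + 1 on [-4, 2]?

R'(s) = 2s^2 + (26/3)s - 20/3, whose only zero in [-4, 2] is s = 2/3.
Evaluating at the critical points and endpoints: R(-4) = 163/3,  R(2/3) = -107/81,  R(2) = 31/3.
The maximum over the interval is 163/3, attained at s = -4.

163/3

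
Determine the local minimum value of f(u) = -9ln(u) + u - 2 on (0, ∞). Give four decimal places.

-12.7750

f'(u) = -9/u + 1 = 0 gives u = 9.
f''(u) = 9/u², which is positive for u > 0, so this is a local minimum.
f(9) = -9·ln(9) + 9 - 2 ≈ -12.7750.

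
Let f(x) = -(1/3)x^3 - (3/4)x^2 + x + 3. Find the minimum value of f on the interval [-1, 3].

Differentiating, f'(x) = -x^2 - (3/2)x + 1; whose only zero in [-1, 3] is x = 1/2.
Candidates: f(-1) = 19/12, f(1/2) = 157/48, f(3) = -39/4.
So the minimum is f(3) = -39/4.

-39/4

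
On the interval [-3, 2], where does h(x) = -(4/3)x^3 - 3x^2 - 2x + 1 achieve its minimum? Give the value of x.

The derivative is -4x^2 - 6x - 2, which vanishes at x = -1 and x = -1/2.
Candidates: h(-3) = 16; h(-1) = 4/3; h(-1/2) = 17/12; h(2) = -77/3.
The minimum over the interval is -77/3, attained at x = 2.

2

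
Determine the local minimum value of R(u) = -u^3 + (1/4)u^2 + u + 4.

59/16

R'(u) = -3u^2 + (1/2)u + 1. Setting R'(u) = 0 gives u ∈ {-1/2, 2/3}.
Since R''(u) = -6u + 1/2, we get R''(-1/2) = 7/2 > 0 ⇒ local minimum; R''(2/3) = -7/2 < 0 ⇒ local maximum.
The local minimum is R(-1/2) = 59/16.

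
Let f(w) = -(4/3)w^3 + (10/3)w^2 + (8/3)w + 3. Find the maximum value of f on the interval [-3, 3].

Differentiating, f'(w) = -4w^2 + (20/3)w + 8/3; which vanishes at w = -1/3 and w = 2.
Candidates: f(-3) = 61, f(-1/3) = 205/81, f(2) = 11, f(3) = 5.
So the maximum is f(-3) = 61.

61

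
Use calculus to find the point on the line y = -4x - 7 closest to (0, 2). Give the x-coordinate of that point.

Minimize D(x)^2 = (x + 0)^2 + (-4x - 9)^2.
d/dx[D^2] = 2(x + 0) + 2·(-4)·(-4x - 9) = 0 ⇒ x = -36/17.
Then y = 25/17 and the distance is √(81/17) ≈ 2.1828.

-36/17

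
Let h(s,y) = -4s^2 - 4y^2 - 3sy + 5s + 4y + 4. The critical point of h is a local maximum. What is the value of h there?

324/55

∂h/∂s = -8s - 3y + 5 = 0 and ∂h/∂y = -3s - 8y + 4 = 0, so (s, y) = (28/55, 17/55).
The Hessian has h_{ss} = -8, h_{yy} = -8, h_{sy} = -3, giving D = 55 > 0 with h_{ss} < 0, so the point is a local maximum.
h(28/55, 17/55) = 324/55.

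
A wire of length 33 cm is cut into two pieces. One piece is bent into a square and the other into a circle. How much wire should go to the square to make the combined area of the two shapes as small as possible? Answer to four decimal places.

Let x be the length used for the square. Square side x/4; circle radius (33−x)/(2π).
A(x) = (x/4)² + π·((33−x)/(2π))² = x²/16 + (33−x)²/(4π) for 0 ≤ x ≤ 33. A'(x) = x/8 − (33−x)/(2π) = 0 gives x = 4·33/(π+4) ≈ 18.4833.
A'' = 1/8 + 1/(2π) > 0, so this gives the minimum combined area; x ≈ 18.4833 cm to the square.

18.4833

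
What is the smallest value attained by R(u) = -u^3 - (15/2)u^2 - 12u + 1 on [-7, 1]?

-39/2

Differentiating, R'(u) = -3u^2 - 15u - 12; which vanishes at u = -4 and u = -1.
Evaluating at the critical points and endpoints: R(-7) = 121/2,  R(-4) = -7,  R(-1) = 13/2,  R(1) = -39/2.
Hence the absolute minimum is -39/2 at u = 1.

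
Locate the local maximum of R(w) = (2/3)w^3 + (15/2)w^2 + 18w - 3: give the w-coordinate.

-6

R'(w) = 2w^2 + 15w + 18 = 0 at w = -6, -3/2.
Since R''(w) = 4w + 15, we get R''(-6) = -9 < 0 ⇒ local maximum; R''(-3/2) = 9 > 0 ⇒ local minimum.
The local maximum is R(-6) = 15.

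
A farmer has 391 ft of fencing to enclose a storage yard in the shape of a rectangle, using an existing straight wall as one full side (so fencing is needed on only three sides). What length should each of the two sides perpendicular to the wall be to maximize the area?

Let the sides perpendicular to the wall have length x and the parallel side y, so 2x + y = 391 and the area is A = xy = x(391 − 2x).
A'(x) = 391 − 4x = 0 gives x = 391/4, and A''(x) = −4 < 0 confirms a maximum.
Then y = 391 − 2·391/4 = 391/2 and A = 152881/8.

391/4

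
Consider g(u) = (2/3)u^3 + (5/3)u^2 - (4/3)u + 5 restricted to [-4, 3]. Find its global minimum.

The derivative is 2u^2 + (10/3)u - 4/3, which vanishes at u = -2 and u = 1/3.
Candidates: g(-4) = -17/3, g(-2) = 9, g(1/3) = 386/81, g(3) = 34.
The minimum over the interval is -17/3, attained at u = -4.

-17/3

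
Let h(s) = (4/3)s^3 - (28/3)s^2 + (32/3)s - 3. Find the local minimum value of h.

h'(s) = 4s^2 - (56/3)s + 32/3. Setting h'(s) = 0 gives s ∈ {2/3, 4}.
Since h''(s) = 8s - 56/3, we get h''(2/3) = -40/3 < 0 ⇒ local maximum; h''(4) = 40/3 > 0 ⇒ local minimum.
Thus h has its local minimum at s = 4, with value -73/3.

-73/3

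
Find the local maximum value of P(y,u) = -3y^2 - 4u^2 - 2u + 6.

∂P/∂y = -6y = 0 and ∂P/∂u = -8u - 2 = 0, so (y, u) = (0, -1/4).
The Hessian has P_{yy} = -6, P_{uu} = -8, P_{yu} = 0, giving D = 48 > 0 with P_{yy} < 0, so the point is a local maximum.
P(0, -1/4) = 25/4.

25/4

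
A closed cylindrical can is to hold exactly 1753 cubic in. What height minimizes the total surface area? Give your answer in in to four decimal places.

With radius r and height h, πr²h = 1753 so h = 1753/(πr²), and S(r) = 2πr² + 2πrh = 2πr² + 2·1753/r.
S'(r) = 4πr − 2·1753/r² = 0 ⇒ r³ = 1753/(2π), so r ≈ 6.5343 and h = 2r ≈ 13.0686.
S''(r) = 4π + 4·1753/r³ > 0, so this is the minimum; S ≈ 804.8269.

13.0686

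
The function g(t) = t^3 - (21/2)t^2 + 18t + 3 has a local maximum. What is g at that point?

g'(t) = 3t^2 - 21t + 18. Setting g'(t) = 0 gives t ∈ {1, 6}.
Since g''(t) = 6t - 21, we get g''(1) = -15 < 0 ⇒ local maximum; g''(6) = 15 > 0 ⇒ local minimum.
Thus g has its local maximum at t = 1, with value 23/2.

23/2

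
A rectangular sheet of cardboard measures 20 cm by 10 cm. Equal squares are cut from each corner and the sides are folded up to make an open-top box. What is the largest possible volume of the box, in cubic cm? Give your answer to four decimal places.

192.4501

With cut size x, the volume is V(x) = x(20 − 2x)(10 − 2x) for 0 < x < 5.
V'(x) = 12x^2 − 120x + 200. Setting V'(x) = 0 gives x ≈ 2.1132 (the root in (0, 5)).
V''(x) = 24x − 120 is negative there, so this is the maximum; V ≈ 192.4501.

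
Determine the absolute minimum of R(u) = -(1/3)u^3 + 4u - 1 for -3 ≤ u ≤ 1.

-19/3

Differentiating, R'(u) = -u^2 + 4; whose only zero in [-3, 1] is u = -2.
Compare values at every candidate in [-3, 1]: R(-3) = -4,  R(-2) = -19/3,  R(1) = 8/3.
The minimum over the interval is -19/3, attained at u = -2.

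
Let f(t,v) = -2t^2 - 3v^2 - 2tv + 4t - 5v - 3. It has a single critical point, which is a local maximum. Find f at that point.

39/10

∂f/∂t = -4t - 2v + 4 = 0 and ∂f/∂v = -2t - 6v - 5 = 0, so (t, v) = (17/10, -7/5).
The Hessian has f_{tt} = -4, f_{vv} = -6, f_{tv} = -2, giving D = 20 > 0 with f_{tt} < 0, so the point is a local maximum.
f(17/10, -7/5) = 39/10.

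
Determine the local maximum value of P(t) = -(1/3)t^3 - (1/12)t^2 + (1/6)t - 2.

-637/324

P'(t) = -t^2 - (1/6)t + 1/6 = 0 at t = -1/2, 1/3.
Since P''(t) = -2t - 1/6, we get P''(-1/2) = 5/6 > 0 ⇒ local minimum; P''(1/3) = -5/6 < 0 ⇒ local maximum.
Thus P has its local maximum at t = 1/3, with value -637/324.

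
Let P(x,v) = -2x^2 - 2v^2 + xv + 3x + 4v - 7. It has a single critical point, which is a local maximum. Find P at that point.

∂P/∂x = -4x + v + 3 = 0 and ∂P/∂v = x - 4v + 4 = 0, so (x, v) = (16/15, 19/15).
The Hessian has P_{xx} = -4, P_{vv} = -4, P_{xv} = 1, giving D = 15 > 0 with P_{xx} < 0, so the point is a local maximum.
P(16/15, 19/15) = -43/15.

-43/15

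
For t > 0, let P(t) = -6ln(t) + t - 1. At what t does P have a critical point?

6

P'(t) = -6/t + 1 = 0 gives t = 6.
P''(t) = 6/t², which is positive for t > 0, so this is a local minimum.
P(6) = -6·ln(6) + 6 - 1 ≈ -5.7506.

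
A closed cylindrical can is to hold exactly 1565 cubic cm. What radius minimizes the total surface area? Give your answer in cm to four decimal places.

With radius r and height h, πr²h = 1565 so h = 1565/(πr²), and S(r) = 2πr² + 2πrh = 2πr² + 2·1565/r.
S'(r) = 4πr − 2·1565/r² = 0 ⇒ r³ = 1565/(2π), so r ≈ 6.2918 and h = 2r ≈ 12.5837.
S''(r) = 4π + 4·1565/r³ > 0, so this is the minimum; S ≈ 746.2038.

6.2918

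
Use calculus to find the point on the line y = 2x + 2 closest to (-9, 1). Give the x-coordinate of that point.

-11/5

Minimize D(x)^2 = (x + 9)^2 + (2x + 1)^2.
d/dx[D^2] = 2(x + 9) + 2·2·(2x + 1) = 0 ⇒ x = -11/5.
Then y = -12/5 and the distance is √(289/5) ≈ 7.6026.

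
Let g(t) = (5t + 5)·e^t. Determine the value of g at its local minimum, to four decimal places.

-0.6767

g'(t) = 5·e^t + (5t + 5)·1·e^t = (5t + 10)·e^t. Since e^t > 0, the only critical point is t = -2.
g''(-2) has the same sign as 5 > 0, so this is a local minimum.
g(-2) = (-5)·e^(-2) ≈ -0.6767.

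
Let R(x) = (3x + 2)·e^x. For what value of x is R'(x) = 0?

R'(x) = 3·e^x + (3x + 2)·1·e^x = (3x + 5)·e^x. Since e^x > 0, the only critical point is x = -5/3.
R''(-5/3) has the same sign as 3 > 0, so this is a local minimum.
R(-5/3) = (-3)·e^(-5/3) ≈ -0.5666.

-5/3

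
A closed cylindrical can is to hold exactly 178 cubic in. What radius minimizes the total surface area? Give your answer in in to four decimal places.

3.0485

With radius r and height h, πr²h = 178 so h = 178/(πr²), and S(r) = 2πr² + 2πrh = 2πr² + 2·178/r.
S'(r) = 4πr − 2·178/r² = 0 ⇒ r³ = 178/(2π), so r ≈ 3.0485 and h = 2r ≈ 6.0969.
S''(r) = 4π + 4·178/r³ > 0, so this is the minimum; S ≈ 175.1706.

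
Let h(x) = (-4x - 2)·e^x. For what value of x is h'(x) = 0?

-3/2

By the product rule, h'(x) = (-4x - 6)·e^x. Since e^x > 0, the only critical point is x = -3/2.
h''(-3/2) has the same sign as -4 < 0, so this is a local maximum.
h(-3/2) = (4)·e^(-3/2) ≈ 0.8925.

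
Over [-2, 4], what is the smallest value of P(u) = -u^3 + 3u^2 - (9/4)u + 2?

P'(u) = -3u^2 + 6u - 9/4, which vanishes at u = 1/2 and u = 3/2.
Compare values at every candidate in [-2, 4]: P(-2) = 53/2, P(1/2) = 3/2, P(3/2) = 2, P(4) = -23.
The minimum over the interval is -23, attained at u = 4.

-23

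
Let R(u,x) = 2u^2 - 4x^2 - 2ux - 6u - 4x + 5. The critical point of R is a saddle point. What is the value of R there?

29/9

∂R/∂u = 4u - 2x - 6 = 0 and ∂R/∂x = -2u - 8x - 4 = 0, so (u, x) = (10/9, -7/9).
The Hessian has R_{uu} = 4, R_{xx} = -8, R_{ux} = -2, giving D = -36 < 0, so the point is a saddle point.
R(10/9, -7/9) = 29/9.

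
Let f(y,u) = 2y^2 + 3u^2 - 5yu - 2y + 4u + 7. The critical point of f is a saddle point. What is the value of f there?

∂f/∂y = 4y - 5u - 2 = 0 and ∂f/∂u = -5y + 6u + 4 = 0, so (y, u) = (8, 6).
The Hessian has f_{yy} = 4, f_{uu} = 6, f_{yu} = -5, giving D = -1 < 0, so the point is a saddle point.
f(8, 6) = 11.

11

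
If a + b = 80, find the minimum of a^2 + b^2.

3200

With a + b = 80, a^2 + b^2 = a^2 + (80 − a)^2.
The derivative 2a − 2(80 − a) = 4a − 160 vanishes at a = 40; second derivative 4 > 0, a minimum.
The minimum is 2·(40)^2 = 3200.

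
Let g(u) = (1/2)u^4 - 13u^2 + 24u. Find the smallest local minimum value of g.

Critical points: g'(u) = 2u^3 - 26u + 24 vanishes at u = -4, 1, 3.
Second-derivative test with g''(u) = 6u^2 - 26: g''(-4) = 70 > 0 ⇒ local minimum; g''(1) = -20 < 0 ⇒ local maximum; g''(3) = 28 > 0 ⇒ local minimum.
Thus g has its smallest local minimum at u = -4, with value -176.

-176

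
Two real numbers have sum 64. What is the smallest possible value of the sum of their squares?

2048

With a + b = 64, a^2 + b^2 = a^2 + (64 − a)^2.
The derivative 2a − 2(64 − a) = 4a − 128 vanishes at a = 32; second derivative 4 > 0, a minimum.
The minimum is 2·(32)^2 = 2048.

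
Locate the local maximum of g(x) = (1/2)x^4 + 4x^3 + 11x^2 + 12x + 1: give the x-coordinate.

g'(x) = 2x^3 + 12x^2 + 22x + 12. Setting g'(x) = 0 gives x ∈ {-3, -2, -1}.
Since g''(x) = 6x^2 + 24x + 22, we get g''(-3) = 4 > 0 ⇒ local minimum; g''(-2) = -2 < 0 ⇒ local maximum; g''(-1) = 4 > 0 ⇒ local minimum.
The local maximum is g(-2) = -3.

-2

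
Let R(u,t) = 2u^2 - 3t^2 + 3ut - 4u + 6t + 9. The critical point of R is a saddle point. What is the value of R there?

131/11

∂R/∂u = 4u + 3t - 4 = 0 and ∂R/∂t = 3u - 6t + 6 = 0, so (u, t) = (2/11, 12/11).
The Hessian has R_{uu} = 4, R_{tt} = -6, R_{ut} = 3, giving D = -33 < 0, so the point is a saddle point.
R(2/11, 12/11) = 131/11.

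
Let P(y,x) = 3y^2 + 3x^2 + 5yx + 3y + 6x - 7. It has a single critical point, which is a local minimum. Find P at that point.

-122/11

∂P/∂y = 6y + 5x + 3 = 0 and ∂P/∂x = 5y + 6x + 6 = 0, so (y, x) = (12/11, -21/11).
The Hessian has P_{yy} = 6, P_{xx} = 6, P_{yx} = 5, giving D = 11 > 0 with P_{yy} > 0, so the point is a local minimum.
P(12/11, -21/11) = -122/11.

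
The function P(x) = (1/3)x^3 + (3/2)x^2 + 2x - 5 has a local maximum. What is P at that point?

P'(x) = x^2 + 3x + 2. Setting P'(x) = 0 gives x ∈ {-2, -1}.
P''(x) = 2x + 3. P''(-2) = -1 < 0 ⇒ local maximum; P''(-1) = 1 > 0 ⇒ local minimum.
The local maximum is P(-2) = -17/3.

-17/3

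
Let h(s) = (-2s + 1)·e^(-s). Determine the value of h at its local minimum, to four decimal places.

-0.4463

h'(s) = (-2)·e^(-s) + (-2s + 1)·(-1)·e^(-s) = (2s - 3)·e^(-s). Since e^(-s) > 0, the only critical point is s = 3/2.
h''(3/2) has the same sign as 2 > 0, so this is a local minimum.
h(3/2) = (-2)·e^(-3/2) ≈ -0.4463.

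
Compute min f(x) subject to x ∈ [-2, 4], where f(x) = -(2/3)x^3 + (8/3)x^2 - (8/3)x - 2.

-38/3

f'(x) = -2x^2 + (16/3)x - 8/3, which vanishes at x = 2/3 and x = 2.
Compare values at every candidate in [-2, 4]: f(-2) = 58/3, f(2/3) = -226/81, f(2) = -2, f(4) = -38/3.
The minimum over the interval is -38/3, attained at x = 4.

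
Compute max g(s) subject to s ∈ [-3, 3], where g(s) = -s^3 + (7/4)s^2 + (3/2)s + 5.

Differentiating, g'(s) = -3s^2 + (7/2)s + 3/2; which vanishes at s = -1/3 and s = 3/2.
Evaluating at the critical points and endpoints: g(-3) = 173/4, g(-1/3) = 511/108, g(3/2) = 125/16, g(3) = -7/4.
Hence the absolute maximum is 173/4 at s = -3.

173/4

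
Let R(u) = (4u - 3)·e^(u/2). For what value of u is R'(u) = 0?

-5/4

Differentiating with the product rule gives R'(u) = (2u + 5/2)·e^(u/2). Since e^(u/2) > 0, the only critical point is u = -5/4.
R''(-5/4) has the same sign as 2 > 0, so this is a local minimum.
R(-5/4) = (-8)·e^(-5/8) ≈ -4.2821.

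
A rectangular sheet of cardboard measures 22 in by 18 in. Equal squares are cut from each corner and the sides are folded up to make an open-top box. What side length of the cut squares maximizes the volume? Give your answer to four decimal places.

With cut size x, the volume is V(x) = x(22 − 2x)(18 − 2x) for 0 < x < 9.
V'(x) = 12x^2 − 160x + 396. Setting V'(x) = 0 gives x ≈ 3.2837 (the root in (0, 9)).
V''(x) = 24x − 160 is negative there, so this is the maximum; V ≈ 579.3588.

3.2837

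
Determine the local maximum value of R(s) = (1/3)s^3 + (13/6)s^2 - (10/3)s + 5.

205/6

R'(s) = s^2 + (13/3)s - 10/3 = 0 at s = -5, 2/3.
Second-derivative test with R''(s) = 2s + 13/3: R''(-5) = -17/3 < 0 ⇒ local maximum; R''(2/3) = 17/3 > 0 ⇒ local minimum.
Thus R has its local maximum at s = -5, with value 205/6.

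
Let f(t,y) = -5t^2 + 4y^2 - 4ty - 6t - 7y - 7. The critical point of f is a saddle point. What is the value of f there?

-605/96

∂f/∂t = -10t - 4y - 6 = 0 and ∂f/∂y = -4t + 8y - 7 = 0, so (t, y) = (-19/24, 23/48).
The Hessian has f_{tt} = -10, f_{yy} = 8, f_{ty} = -4, giving D = -96 < 0, so the point is a saddle point.
f(-19/24, 23/48) = -605/96.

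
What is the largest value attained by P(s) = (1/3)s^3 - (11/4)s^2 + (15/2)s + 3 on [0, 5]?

P'(s) = s^2 - (11/2)s + 15/2, which vanishes at s = 5/2 and s = 3.
Evaluating at the critical points and endpoints: P(0) = 3, P(5/2) = 469/48, P(3) = 39/4, P(5) = 161/12.
The maximum over the interval is 161/12, attained at s = 5.

161/12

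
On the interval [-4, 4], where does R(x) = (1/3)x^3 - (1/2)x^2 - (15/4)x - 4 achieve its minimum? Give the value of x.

The derivative is x^2 - x - 15/4, which vanishes at x = -3/2 and x = 5/2.
Compare values at every candidate in [-4, 4]: R(-4) = -55/3, R(-3/2) = -5/8, R(5/2) = -271/24, R(4) = -17/3.
Hence the absolute minimum is -55/3 at x = -4.

-4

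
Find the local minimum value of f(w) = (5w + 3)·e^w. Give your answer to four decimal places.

f'(w) = 5·e^w + (5w + 3)·1·e^w = (5w + 8)·e^w. Since e^w > 0, the only critical point is w = -8/5.
f''(-8/5) has the same sign as 5 > 0, so this is a local minimum.
f(-8/5) = (-5)·e^(-8/5) ≈ -1.0095.

-1.0095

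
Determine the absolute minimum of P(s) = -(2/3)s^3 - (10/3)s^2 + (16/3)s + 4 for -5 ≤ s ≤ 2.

-28

Differentiating, P'(s) = -2s^2 - (20/3)s + 16/3; which vanishes at s = -4 and s = 2/3.
Compare values at every candidate in [-5, 2]: P(-5) = -68/3, P(-4) = -28, P(2/3) = 476/81, P(2) = -4.
The minimum over the interval is -28, attained at s = -4.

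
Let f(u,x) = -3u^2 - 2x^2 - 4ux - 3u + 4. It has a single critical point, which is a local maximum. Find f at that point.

25/4

∂f/∂u = -6u - 4x - 3 = 0 and ∂f/∂x = -4u - 4x = 0, so (u, x) = (-3/2, 3/2).
The Hessian has f_{uu} = -6, f_{xx} = -4, f_{ux} = -4, giving D = 8 > 0 with f_{uu} < 0, so the point is a local maximum.
f(-3/2, 3/2) = 25/4.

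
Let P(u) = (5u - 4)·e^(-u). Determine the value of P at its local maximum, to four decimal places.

P'(u) = 5·e^(-u) + (5u - 4)·(-1)·e^(-u) = (-5u + 9)·e^(-u). Since e^(-u) > 0, the only critical point is u = 9/5.
P''(9/5) has the same sign as -5 < 0, so this is a local maximum.
P(9/5) = (5)·e^(-9/5) ≈ 0.8265.

0.8265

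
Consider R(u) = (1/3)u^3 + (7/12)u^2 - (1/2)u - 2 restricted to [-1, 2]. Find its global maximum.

2

R'(u) = u^2 + (7/6)u - 1/2, whose only zero in [-1, 2] is u = 1/3.
Evaluating at the critical points and endpoints: R(-1) = -5/4; R(1/3) = -677/324; R(2) = 2.
Hence the absolute maximum is 2 at u = 2.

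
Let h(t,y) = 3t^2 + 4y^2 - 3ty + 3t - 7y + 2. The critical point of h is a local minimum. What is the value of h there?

∂h/∂t = 6t - 3y + 3 = 0 and ∂h/∂y = -3t + 8y - 7 = 0, so (t, y) = (-1/13, 11/13).
The Hessian has h_{tt} = 6, h_{yy} = 8, h_{ty} = -3, giving D = 39 > 0 with h_{tt} > 0, so the point is a local minimum.
h(-1/13, 11/13) = -14/13.

-14/13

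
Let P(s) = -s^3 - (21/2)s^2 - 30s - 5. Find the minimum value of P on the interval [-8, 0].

-5

Differentiating, P'(s) = -3s^2 - 21s - 30; which vanishes at s = -5 and s = -2.
Candidates: P(-8) = 75; P(-5) = 15/2; P(-2) = 21; P(0) = -5.
So the minimum is P(0) = -5.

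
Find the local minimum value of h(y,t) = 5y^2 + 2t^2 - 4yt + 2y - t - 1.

∂h/∂y = 10y - 4t + 2 = 0 and ∂h/∂t = -4y + 4t - 1 = 0, so (y, t) = (-1/6, 1/12).
The Hessian has h_{yy} = 10, h_{tt} = 4, h_{yt} = -4, giving D = 24 > 0 with h_{yy} > 0, so the point is a local minimum.
h(-1/6, 1/12) = -29/24.

-29/24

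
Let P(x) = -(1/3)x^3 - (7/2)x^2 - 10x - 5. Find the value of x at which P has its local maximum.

P'(x) = -x^2 - 7x - 10. Setting P'(x) = 0 gives x ∈ {-5, -2}.
Second-derivative test with P''(x) = -2x - 7: P''(-5) = 3 > 0 ⇒ local minimum; P''(-2) = -3 < 0 ⇒ local maximum.
So the local maximum value is P(-2) = 11/3.

-2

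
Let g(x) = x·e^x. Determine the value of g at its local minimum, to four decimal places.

-0.3679

g'(x) = 1·e^x + (x)·1·e^x = (x + 1)·e^x. Since e^x > 0, the only critical point is x = -1.
g''(-1) has the same sign as 1 > 0, so this is a local minimum.
g(-1) = (-1)·e^(-1) ≈ -0.3679.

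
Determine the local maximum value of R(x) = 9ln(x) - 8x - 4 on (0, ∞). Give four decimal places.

-11.9400

R'(x) = 9/x − 8 = 0 gives x = 9/8.
R''(x) = -9/x², which is negative for x > 0, so this is a local maximum.
R(9/8) = 9·ln(9/8) - 9 - 4 ≈ -11.9400.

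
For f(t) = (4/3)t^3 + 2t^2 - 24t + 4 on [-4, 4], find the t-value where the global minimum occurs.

Differentiating, f'(t) = 4t^2 + 4t - 24; which vanishes at t = -3 and t = 2.
Compare values at every candidate in [-4, 4]: f(-4) = 140/3; f(-3) = 58; f(2) = -76/3; f(4) = 76/3.
So the minimum is f(2) = -76/3.

2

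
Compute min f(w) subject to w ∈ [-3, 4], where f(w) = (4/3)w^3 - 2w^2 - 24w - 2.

-56

The derivative is 4w^2 - 4w - 24, which vanishes at w = -2 and w = 3.
Compare values at every candidate in [-3, 4]: f(-3) = 16,  f(-2) = 82/3,  f(3) = -56,  f(4) = -134/3.
The minimum over the interval is -56, attained at w = 3.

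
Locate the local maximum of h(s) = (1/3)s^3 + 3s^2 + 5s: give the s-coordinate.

-5

h'(s) = s^2 + 6s + 5 = 0 at s = -5, -1.
Since h''(s) = 2s + 6, we get h''(-5) = -4 < 0 ⇒ local maximum; h''(-1) = 4 > 0 ⇒ local minimum.
So the local maximum value is h(-5) = 25/3.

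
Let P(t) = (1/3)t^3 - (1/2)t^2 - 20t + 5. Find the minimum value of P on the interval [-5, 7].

-395/6

P'(t) = t^2 - t - 20, which vanishes at t = -4 and t = 5.
Evaluating at the critical points and endpoints: P(-5) = 305/6,  P(-4) = 167/3,  P(5) = -395/6,  P(7) = -271/6.
Hence the absolute minimum is -395/6 at t = 5.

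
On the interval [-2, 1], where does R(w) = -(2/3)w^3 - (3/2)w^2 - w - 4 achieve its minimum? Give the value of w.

1

R'(w) = -2w^2 - 3w - 1, which vanishes at w = -1 and w = -1/2.
Compare values at every candidate in [-2, 1]: R(-2) = -8/3,  R(-1) = -23/6,  R(-1/2) = -91/24,  R(1) = -43/6.
The minimum over the interval is -43/6, attained at w = 1.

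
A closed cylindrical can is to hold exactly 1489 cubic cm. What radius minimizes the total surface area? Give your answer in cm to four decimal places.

6.1883

With radius r and height h, πr²h = 1489 so h = 1489/(πr²), and S(r) = 2πr² + 2πrh = 2πr² + 2·1489/r.
S'(r) = 4πr − 2·1489/r² = 0 ⇒ r³ = 1489/(2π), so r ≈ 6.1883 and h = 2r ≈ 12.3766.
S''(r) = 4π + 4·1489/r³ > 0, so this is the minimum; S ≈ 721.8456.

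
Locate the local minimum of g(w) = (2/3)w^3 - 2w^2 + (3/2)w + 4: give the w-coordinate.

3/2

g'(w) = 2w^2 - 4w + 3/2. Setting g'(w) = 0 gives w ∈ {1/2, 3/2}.
Since g''(w) = 4w - 4, we get g''(1/2) = -2 < 0 ⇒ local maximum; g''(3/2) = 2 > 0 ⇒ local minimum.
So the local minimum value is g(3/2) = 4.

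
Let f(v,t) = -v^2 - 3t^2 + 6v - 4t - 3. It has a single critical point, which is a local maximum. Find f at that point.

∂f/∂v = -2v + 6 = 0 and ∂f/∂t = -6t - 4 = 0, so (v, t) = (3, -2/3).
The Hessian has f_{vv} = -2, f_{tt} = -6, f_{vt} = 0, giving D = 12 > 0 with f_{vv} < 0, so the point is a local maximum.
f(3, -2/3) = 22/3.

22/3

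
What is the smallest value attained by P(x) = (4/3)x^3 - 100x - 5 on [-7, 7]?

-1015/3

Differentiating, P'(x) = 4x^2 - 100; which vanishes at x = -5 and x = 5.
Candidates: P(-7) = 713/3,  P(-5) = 985/3,  P(5) = -1015/3,  P(7) = -743/3.
Hence the absolute minimum is -1015/3 at x = 5.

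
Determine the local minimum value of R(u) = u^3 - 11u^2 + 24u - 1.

-37

R'(u) = 3u^2 - 22u + 24 = 0 at u = 4/3, 6.
Since R''(u) = 6u - 22, we get R''(4/3) = -14 < 0 ⇒ local maximum; R''(6) = 14 > 0 ⇒ local minimum.
The local minimum is R(6) = -37.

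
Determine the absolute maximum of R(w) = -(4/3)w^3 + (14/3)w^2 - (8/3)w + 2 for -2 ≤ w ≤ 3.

110/3

R'(w) = -4w^2 + (28/3)w - 8/3, which vanishes at w = 1/3 and w = 2.
Candidates: R(-2) = 110/3,  R(1/3) = 128/81,  R(2) = 14/3,  R(3) = 0.
Hence the absolute maximum is 110/3 at w = -2.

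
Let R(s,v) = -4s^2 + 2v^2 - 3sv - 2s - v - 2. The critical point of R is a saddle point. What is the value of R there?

-72/41

∂R/∂s = -8s - 3v - 2 = 0 and ∂R/∂v = -3s + 4v - 1 = 0, so (s, v) = (-11/41, 2/41).
The Hessian has R_{ss} = -8, R_{vv} = 4, R_{sv} = -3, giving D = -41 < 0, so the point is a saddle point.
R(-11/41, 2/41) = -72/41.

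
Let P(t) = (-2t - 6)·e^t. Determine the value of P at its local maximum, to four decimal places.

0.0366

Differentiating with the product rule gives P'(t) = (-2t - 8)·e^t. Since e^t > 0, the only critical point is t = -4.
P''(-4) has the same sign as -2 < 0, so this is a local maximum.
P(-4) = (2)·e^(-4) ≈ 0.0366.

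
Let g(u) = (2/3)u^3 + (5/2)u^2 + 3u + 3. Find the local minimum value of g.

Critical points: g'(u) = 2u^2 + 5u + 3 vanishes at u = -3/2, -1.
Second-derivative test with g''(u) = 4u + 5: g''(-3/2) = -1 < 0 ⇒ local maximum; g''(-1) = 1 > 0 ⇒ local minimum.
Thus g has its local minimum at u = -1, with value 11/6.

11/6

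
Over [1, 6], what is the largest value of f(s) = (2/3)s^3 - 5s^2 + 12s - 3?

33

The derivative is 2s^2 - 10s + 12, which vanishes at s = 2 and s = 3.
Candidates: f(1) = 14/3; f(2) = 19/3; f(3) = 6; f(6) = 33.
So the maximum is f(6) = 33.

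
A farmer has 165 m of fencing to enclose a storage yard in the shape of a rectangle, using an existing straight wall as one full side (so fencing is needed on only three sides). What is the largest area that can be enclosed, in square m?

27225/8

Let the sides perpendicular to the wall have length x and the parallel side y, so 2x + y = 165 and the area is A = xy = x(165 − 2x).
A'(x) = 165 − 4x = 0 gives x = 165/4, and A''(x) = −4 < 0 confirms a maximum.
Then y = 165 − 2·165/4 = 165/2 and A = 27225/8.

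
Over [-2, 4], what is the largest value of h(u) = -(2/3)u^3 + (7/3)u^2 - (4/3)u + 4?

64/3

Differentiating, h'(u) = -2u^2 + (14/3)u - 4/3; which vanishes at u = 1/3 and u = 2.
Evaluating at the critical points and endpoints: h(-2) = 64/3; h(1/3) = 307/81; h(2) = 16/3; h(4) = -20/3.
Hence the absolute maximum is 64/3 at u = -2.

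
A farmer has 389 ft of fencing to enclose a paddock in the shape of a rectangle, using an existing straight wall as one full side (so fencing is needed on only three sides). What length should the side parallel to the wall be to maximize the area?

Let the sides perpendicular to the wall have length x and the parallel side y, so 2x + y = 389 and the area is A = xy = x(389 − 2x).
A'(x) = 389 − 4x = 0 gives x = 389/4, and A''(x) = −4 < 0 confirms a maximum.
Then y = 389 − 2·389/4 = 389/2 and A = 151321/8.

389/2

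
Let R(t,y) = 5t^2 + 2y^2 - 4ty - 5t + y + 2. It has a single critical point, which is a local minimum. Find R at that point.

∂R/∂t = 10t - 4y - 5 = 0 and ∂R/∂y = -4t + 4y + 1 = 0, so (t, y) = (2/3, 5/12).
The Hessian has R_{tt} = 10, R_{yy} = 4, R_{ty} = -4, giving D = 24 > 0 with R_{tt} > 0, so the point is a local minimum.
R(2/3, 5/12) = 13/24.

13/24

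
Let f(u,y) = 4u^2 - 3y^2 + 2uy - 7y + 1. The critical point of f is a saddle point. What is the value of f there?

62/13

∂f/∂u = 8u + 2y = 0 and ∂f/∂y = 2u - 6y - 7 = 0, so (u, y) = (7/26, -14/13).
The Hessian has f_{uu} = 8, f_{yy} = -6, f_{uy} = 2, giving D = -52 < 0, so the point is a saddle point.
f(7/26, -14/13) = 62/13.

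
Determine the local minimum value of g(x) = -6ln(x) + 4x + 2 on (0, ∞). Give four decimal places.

5.5672

g'(x) = -6/x + 4 = 0 gives x = 3/2.
g''(x) = 6/x², which is positive for x > 0, so this is a local minimum.
g(3/2) = -6·ln(3/2) + 6 + 2 ≈ 5.5672.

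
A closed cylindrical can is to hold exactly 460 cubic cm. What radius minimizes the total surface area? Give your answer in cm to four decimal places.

4.1834

With radius r and height h, πr²h = 460 so h = 460/(πr²), and S(r) = 2πr² + 2πrh = 2πr² + 2·460/r.
S'(r) = 4πr − 2·460/r² = 0 ⇒ r³ = 460/(2π), so r ≈ 4.1834 and h = 2r ≈ 8.3667.
S''(r) = 4π + 4·460/r³ > 0, so this is the minimum; S ≈ 329.8778.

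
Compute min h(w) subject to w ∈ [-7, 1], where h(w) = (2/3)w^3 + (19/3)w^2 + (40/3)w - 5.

The derivative is 2w^2 + (38/3)w + 40/3, which vanishes at w = -5 and w = -4/3.
Compare values at every candidate in [-7, 1]: h(-7) = -50/3, h(-5) = 10/3, h(-4/3) = -1061/81, h(1) = 46/3.
Hence the absolute minimum is -50/3 at w = -7.

-50/3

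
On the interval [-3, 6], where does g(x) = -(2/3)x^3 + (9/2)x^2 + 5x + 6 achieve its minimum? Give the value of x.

-1/2

The derivative is -2x^2 + 9x + 5, which vanishes at x = -1/2 and x = 5.
Candidates: g(-3) = 99/2,  g(-1/2) = 113/24,  g(5) = 361/6,  g(6) = 54.
The minimum over the interval is 113/24, attained at x = -1/2.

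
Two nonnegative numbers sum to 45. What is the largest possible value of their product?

With x + y = 45, the product is P(x) = x(45 − x).
P'(x) = 45 − 2x = 0 gives x = 45/2; P'' = −2 < 0, so this is the maximum.
P = 45/2·45/2 = 2025/4.

2025/4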